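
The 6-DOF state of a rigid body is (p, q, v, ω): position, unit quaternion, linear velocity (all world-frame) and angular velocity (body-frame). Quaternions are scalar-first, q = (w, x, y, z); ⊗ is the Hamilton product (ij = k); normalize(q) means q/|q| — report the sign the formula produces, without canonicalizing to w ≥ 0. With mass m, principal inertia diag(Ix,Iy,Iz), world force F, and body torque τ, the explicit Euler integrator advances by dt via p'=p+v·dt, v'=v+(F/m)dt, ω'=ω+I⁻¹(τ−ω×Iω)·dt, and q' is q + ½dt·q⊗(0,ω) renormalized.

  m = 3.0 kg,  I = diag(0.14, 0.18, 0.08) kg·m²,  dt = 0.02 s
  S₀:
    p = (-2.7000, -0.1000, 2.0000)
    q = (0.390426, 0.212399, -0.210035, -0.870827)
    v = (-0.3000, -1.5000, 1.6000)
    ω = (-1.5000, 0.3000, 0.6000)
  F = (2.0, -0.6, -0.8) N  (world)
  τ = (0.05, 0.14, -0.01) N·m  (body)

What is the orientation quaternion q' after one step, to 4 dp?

2q̇ = q⊗(0,ω) = (0.9041052, -0.4504119, 1.2959289, -0.0170772)
updated quaternion q' = (0.3994, 0.2079, -0.1970, -0.8709)

q' = (0.3994, 0.2079, -0.1970, -0.8709)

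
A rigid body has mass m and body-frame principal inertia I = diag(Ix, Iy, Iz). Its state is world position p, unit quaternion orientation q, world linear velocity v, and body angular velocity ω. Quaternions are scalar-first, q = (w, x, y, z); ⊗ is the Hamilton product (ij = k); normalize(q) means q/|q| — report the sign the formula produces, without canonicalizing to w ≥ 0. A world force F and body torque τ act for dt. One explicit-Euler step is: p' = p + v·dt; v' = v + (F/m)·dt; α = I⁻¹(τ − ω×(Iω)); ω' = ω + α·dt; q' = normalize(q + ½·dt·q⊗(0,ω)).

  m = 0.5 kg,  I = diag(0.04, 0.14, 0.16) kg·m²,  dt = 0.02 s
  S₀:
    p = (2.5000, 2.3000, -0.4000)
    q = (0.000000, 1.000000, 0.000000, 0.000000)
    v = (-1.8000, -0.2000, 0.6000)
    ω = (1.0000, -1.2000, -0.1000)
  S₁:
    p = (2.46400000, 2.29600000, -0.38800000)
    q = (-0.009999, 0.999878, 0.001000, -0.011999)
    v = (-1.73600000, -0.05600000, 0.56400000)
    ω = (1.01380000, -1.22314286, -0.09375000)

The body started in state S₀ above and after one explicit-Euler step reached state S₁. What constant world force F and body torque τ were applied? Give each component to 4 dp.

Δv = v₁−v₀ = (0.06400000, 0.14400000, -0.03600000)
F = m·Δv/dt = (1.6000, 3.6000, -0.9000)
rate change Δω = (0.01380000, -0.02314286, 0.00625000)
gyro term ω₀×Iω₀ = (0.0024, 0.0120, -0.1200)
I·α + gyro = (0.0300, -0.1500, -0.0700)

F = (1.6000, 3.6000, -0.9000)
τ = (0.0300, -0.1500, -0.0700)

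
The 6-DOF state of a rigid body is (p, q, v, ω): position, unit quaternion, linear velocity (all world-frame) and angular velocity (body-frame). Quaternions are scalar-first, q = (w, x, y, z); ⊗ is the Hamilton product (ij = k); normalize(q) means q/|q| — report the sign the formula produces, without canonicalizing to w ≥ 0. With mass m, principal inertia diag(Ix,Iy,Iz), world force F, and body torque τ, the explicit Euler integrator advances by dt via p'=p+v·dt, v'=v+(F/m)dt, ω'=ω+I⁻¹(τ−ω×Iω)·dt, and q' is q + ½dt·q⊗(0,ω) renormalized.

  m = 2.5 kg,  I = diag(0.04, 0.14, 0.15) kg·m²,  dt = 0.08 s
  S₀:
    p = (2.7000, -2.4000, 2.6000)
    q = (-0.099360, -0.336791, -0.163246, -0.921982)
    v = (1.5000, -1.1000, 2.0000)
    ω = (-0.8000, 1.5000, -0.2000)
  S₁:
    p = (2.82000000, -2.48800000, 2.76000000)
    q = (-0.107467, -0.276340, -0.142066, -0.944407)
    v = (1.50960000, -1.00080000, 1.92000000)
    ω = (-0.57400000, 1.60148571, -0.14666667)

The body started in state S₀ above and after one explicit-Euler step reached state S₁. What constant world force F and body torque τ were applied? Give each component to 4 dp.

F = (0.3000, 3.1000, -2.5000)
τ = (0.1100, 0.1600, -0.0200)

ω₁ − ω₀ = (0.22600000, 0.10148571, 0.05333333)
precession coupling = (-0.0030, -0.0176, -0.1200)
I·α + gyro = (0.1100, 0.1600, -0.0200)
Δv = v₁−v₀ = (0.00960000, 0.09920000, -0.08000000)
m·(v₁−v₀)/dt = (0.3000, 3.1000, -2.5000)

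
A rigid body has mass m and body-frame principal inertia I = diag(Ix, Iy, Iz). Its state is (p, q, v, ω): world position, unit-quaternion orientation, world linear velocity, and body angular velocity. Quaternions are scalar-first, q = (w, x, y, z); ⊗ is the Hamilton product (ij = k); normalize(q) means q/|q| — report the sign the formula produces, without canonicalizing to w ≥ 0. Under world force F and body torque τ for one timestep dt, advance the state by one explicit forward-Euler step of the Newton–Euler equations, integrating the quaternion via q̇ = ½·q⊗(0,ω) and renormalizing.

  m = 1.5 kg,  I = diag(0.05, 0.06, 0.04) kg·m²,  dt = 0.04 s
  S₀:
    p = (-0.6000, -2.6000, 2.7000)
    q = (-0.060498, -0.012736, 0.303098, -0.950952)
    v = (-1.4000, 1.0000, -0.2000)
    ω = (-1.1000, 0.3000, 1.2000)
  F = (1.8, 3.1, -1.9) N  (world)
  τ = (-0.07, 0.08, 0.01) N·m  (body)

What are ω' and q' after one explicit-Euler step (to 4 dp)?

angular accel α = (-1.2560, 1.5533, 0.3325)
ω + α·dt = (-1.1502, 0.3621, 1.2133)
2q̇ = q⊗(0,ω) = (1.0362034, 0.7155510, 1.0431810, 0.2569894)
updated quaternion q' = (-0.0398, 0.0016, 0.3238, -0.9453)

ω' = (-1.1502, 0.3621, 1.2133)
q' = (-0.0398, 0.0016, 0.3238, -0.9453)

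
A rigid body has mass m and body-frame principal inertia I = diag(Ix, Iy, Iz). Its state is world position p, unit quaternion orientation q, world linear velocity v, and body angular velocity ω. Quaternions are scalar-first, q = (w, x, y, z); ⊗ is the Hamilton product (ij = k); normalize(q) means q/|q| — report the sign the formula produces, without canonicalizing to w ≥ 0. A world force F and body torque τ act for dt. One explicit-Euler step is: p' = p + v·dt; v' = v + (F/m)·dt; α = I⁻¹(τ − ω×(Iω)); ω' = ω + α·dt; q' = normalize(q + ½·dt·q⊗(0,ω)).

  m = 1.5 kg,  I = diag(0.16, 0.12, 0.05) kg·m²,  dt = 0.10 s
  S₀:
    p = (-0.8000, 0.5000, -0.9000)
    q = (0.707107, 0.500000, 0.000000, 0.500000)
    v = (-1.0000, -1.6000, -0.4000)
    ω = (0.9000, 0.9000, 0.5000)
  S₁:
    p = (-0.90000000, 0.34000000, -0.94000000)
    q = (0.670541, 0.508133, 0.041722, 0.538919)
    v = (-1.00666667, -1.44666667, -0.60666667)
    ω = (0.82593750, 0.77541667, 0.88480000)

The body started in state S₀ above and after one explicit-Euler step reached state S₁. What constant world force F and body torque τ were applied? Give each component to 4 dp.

F = (-0.1000, 2.3000, -3.1000)
τ = (-0.1500, -0.1000, 0.1600)

Δv = v₁−v₀ = (-0.00666667, 0.15333333, -0.20666667)
applied force F = (-0.1000, 2.3000, -3.1000)
rate change Δω = (-0.07406250, -0.12458333, 0.38480000)
applied torque τ = (-0.1500, -0.1000, 0.1600)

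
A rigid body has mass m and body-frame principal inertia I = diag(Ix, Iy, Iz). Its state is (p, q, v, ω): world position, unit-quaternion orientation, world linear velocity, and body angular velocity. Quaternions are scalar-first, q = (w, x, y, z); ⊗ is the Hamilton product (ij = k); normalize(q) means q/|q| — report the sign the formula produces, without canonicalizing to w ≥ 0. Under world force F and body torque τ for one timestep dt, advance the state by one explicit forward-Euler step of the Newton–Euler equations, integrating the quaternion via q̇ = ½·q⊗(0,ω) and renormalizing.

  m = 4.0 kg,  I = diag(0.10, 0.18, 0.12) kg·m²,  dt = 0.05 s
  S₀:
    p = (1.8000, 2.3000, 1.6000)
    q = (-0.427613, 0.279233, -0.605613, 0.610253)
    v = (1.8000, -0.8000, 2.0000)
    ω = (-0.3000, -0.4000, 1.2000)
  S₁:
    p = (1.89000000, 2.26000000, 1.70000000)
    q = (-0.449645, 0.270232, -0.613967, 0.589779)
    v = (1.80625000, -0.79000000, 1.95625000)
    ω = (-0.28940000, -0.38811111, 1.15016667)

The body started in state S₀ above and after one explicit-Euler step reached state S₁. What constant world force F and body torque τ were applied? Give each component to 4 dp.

F = (0.5000, 0.8000, -3.5000)
τ = (0.0500, 0.0500, -0.1100)

velocity change Δv = (0.00625000, 0.01000000, -0.04375000)
applied force F = (0.5000, 0.8000, -3.5000)
ω₁ − ω₀ = (0.01060000, 0.01188889, -0.04983333)
precession coupling = (0.0288, 0.0072, 0.0096)
I·α + gyro = (0.0500, 0.0500, -0.1100)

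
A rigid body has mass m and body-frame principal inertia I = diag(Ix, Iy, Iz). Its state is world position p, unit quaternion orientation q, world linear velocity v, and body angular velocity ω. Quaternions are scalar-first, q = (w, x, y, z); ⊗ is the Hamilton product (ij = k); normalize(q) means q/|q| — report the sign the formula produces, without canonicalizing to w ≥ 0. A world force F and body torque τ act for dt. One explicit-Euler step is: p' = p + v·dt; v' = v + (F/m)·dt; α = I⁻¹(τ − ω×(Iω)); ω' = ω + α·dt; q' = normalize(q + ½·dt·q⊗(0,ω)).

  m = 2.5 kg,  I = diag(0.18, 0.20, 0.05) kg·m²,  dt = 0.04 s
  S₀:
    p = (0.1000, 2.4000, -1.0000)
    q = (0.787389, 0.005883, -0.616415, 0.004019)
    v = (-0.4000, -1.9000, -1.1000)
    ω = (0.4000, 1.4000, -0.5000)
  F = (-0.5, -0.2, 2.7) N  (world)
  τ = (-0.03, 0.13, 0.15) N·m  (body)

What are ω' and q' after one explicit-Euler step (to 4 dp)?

(τ − ω×Iω)/I = (-0.7500, 0.7800, 2.7760)
ω' = ω + α·dt = (0.3700, 1.4312, -0.3890)
Hamilton product q⊗(0,ω) = (0.8626373, 0.6175365, 1.1068937, -0.1388923)
q' = normalize(q + ½dt·q⊗(0,ω)) = (0.8043, 0.0182, -0.5940, 0.0012)

ω' = (0.3700, 1.4312, -0.3890)
q' = (0.8043, 0.0182, -0.5940, 0.0012)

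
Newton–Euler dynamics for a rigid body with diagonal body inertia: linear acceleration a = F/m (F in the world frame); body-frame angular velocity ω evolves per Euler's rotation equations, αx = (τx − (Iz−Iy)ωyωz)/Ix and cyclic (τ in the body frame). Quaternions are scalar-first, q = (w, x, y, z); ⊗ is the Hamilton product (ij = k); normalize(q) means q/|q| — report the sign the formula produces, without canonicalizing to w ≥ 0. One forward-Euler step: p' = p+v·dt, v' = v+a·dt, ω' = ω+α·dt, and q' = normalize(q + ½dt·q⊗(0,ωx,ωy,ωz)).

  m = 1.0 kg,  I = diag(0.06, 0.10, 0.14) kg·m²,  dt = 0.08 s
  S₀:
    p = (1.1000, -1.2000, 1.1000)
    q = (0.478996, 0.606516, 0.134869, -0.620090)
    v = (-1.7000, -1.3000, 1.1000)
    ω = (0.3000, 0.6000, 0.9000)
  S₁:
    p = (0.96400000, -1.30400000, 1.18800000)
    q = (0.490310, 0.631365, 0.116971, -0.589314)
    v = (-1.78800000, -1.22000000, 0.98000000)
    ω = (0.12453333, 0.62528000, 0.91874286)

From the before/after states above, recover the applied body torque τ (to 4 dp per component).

τ = (-0.1100, 0.0100, 0.0400)

Δω = ω₁−ω₀ = (-0.17546667, 0.02528000, 0.01874286)
gyro term ω₀×Iω₀ = (0.0216, -0.0216, 0.0072)
applied torque τ = (-0.1100, 0.0100, 0.0400)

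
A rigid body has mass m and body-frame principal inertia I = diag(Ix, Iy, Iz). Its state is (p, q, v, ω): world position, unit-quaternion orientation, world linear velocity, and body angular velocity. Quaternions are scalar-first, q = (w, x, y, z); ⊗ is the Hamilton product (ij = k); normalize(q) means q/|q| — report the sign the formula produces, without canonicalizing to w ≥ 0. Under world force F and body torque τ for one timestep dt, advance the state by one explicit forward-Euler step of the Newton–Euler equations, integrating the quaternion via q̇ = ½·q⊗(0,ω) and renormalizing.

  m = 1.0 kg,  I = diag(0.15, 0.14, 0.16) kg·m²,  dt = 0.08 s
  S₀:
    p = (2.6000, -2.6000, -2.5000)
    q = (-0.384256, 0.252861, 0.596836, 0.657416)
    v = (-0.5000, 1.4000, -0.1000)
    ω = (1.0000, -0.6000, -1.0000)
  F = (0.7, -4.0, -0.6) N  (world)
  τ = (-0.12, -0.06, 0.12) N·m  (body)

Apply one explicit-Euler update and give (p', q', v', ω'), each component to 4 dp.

p' = (2.5600, -2.4880, -2.5080)
q' = (-0.3531, 0.2290, 0.6413, 0.6416)
v' = (-0.4440, 1.0800, -0.1480)
ω' = (0.9296, -0.6400, -0.9430)

a = F/m = (0.7000, -4.0000, -0.6000)
p' = p + v·dt = (2.5600, -2.4880, -2.5080)
new velocity v' = (-0.4440, 1.0800, -0.1480)
(τ − ω×Iω)/I = (-0.8800, -0.5000, 0.7125)
ω + α·dt = (0.9296, -0.6400, -0.9430)
Hamilton product q⊗(0,ω) = (0.7626566, -0.5866424, 1.1408306, -0.3642966)
q' = normalize(q + ½dt·q⊗(0,ω)) = (-0.3531, 0.2290, 0.6413, 0.6416)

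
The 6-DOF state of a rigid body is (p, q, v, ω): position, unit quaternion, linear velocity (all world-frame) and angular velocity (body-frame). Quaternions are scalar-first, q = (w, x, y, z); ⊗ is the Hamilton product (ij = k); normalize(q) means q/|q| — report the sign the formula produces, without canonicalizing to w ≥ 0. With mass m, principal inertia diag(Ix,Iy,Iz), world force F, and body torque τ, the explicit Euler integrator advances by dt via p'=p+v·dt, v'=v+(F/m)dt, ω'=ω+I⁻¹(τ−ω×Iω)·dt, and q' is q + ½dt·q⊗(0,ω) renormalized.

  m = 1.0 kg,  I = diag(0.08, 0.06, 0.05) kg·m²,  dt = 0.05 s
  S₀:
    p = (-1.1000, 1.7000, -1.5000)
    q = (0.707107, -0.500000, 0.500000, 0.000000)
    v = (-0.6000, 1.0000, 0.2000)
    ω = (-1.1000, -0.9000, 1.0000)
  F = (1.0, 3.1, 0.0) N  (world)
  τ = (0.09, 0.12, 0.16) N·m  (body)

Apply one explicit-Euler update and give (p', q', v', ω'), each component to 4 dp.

p' = (-1.1300, 1.7500, -1.4900)
q' = (0.7039, -0.5065, 0.4961, 0.0426)
v' = (-0.5500, 1.1550, 0.2000)
ω' = (-1.0494, -0.7725, 1.1798)

α = I⁻¹(τ − ω×Iω) = (1.0125, 2.5500, 3.5960)
new body rate ω' = (-1.0494, -0.7725, 1.1798)
q⊗(0,ω) = (-0.1000000, -0.2778177, -0.1363963, 1.7071070)
q' = normalize(q + ½dt·q⊗(0,ω)) = (0.7039, -0.5065, 0.4961, 0.0426)
p' = p + v·dt = (-1.1300, 1.7500, -1.4900)
new velocity v' = (-0.5500, 1.1550, 0.2000)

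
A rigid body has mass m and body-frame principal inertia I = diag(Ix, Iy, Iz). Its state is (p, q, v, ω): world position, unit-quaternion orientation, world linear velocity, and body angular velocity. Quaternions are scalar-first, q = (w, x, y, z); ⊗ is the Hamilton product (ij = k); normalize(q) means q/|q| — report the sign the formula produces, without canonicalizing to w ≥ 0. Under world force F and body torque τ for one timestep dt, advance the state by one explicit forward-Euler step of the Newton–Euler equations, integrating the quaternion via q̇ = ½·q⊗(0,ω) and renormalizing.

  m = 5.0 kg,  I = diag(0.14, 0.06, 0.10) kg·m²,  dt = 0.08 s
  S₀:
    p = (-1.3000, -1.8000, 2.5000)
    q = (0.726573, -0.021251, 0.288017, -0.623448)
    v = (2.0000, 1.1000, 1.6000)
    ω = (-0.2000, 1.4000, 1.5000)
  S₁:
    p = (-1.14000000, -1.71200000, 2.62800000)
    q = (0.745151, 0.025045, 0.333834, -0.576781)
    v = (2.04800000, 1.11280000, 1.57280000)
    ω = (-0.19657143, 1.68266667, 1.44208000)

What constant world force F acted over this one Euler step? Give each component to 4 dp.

F = (3.0000, 0.8000, -1.7000)

v₁ − v₀ = (0.04800000, 0.01280000, -0.02720000)
F = m·Δv/dt = (3.0000, 0.8000, -1.7000)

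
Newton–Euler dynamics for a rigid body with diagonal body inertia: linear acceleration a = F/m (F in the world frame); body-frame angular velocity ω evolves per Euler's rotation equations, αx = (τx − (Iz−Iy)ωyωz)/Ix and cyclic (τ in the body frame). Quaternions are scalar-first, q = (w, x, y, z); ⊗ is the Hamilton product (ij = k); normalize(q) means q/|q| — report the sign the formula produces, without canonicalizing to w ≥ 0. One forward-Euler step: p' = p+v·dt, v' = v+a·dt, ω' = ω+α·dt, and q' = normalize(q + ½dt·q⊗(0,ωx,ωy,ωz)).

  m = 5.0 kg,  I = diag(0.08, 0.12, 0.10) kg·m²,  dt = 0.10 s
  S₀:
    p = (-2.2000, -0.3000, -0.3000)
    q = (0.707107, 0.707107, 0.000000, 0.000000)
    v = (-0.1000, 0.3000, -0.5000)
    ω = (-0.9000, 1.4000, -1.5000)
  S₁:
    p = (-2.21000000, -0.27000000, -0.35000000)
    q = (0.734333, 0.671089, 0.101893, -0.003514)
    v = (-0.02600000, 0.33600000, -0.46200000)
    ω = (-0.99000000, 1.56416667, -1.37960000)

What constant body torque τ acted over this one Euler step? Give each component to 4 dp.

τ = (-0.0300, 0.1700, 0.0700)

rate change Δω = (-0.09000000, 0.16416667, 0.12040000)
precession coupling = (0.0420, -0.0270, -0.0504)
I·α + gyro = (-0.0300, 0.1700, 0.0700)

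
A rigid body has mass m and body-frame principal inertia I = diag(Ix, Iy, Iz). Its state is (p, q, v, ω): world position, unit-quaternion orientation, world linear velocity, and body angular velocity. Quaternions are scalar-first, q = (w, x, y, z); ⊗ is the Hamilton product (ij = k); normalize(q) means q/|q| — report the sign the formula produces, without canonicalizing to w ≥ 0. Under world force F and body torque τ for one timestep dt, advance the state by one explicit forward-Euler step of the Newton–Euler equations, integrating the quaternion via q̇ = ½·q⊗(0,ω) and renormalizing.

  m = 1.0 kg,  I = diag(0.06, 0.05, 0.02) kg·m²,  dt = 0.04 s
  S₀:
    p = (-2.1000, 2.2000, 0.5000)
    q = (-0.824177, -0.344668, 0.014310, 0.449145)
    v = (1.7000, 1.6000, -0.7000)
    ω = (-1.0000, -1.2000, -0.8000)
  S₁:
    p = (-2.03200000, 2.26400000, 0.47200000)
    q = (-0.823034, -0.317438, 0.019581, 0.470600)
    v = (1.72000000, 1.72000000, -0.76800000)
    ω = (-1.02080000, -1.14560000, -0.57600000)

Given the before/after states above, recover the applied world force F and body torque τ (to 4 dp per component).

Δω = ω₁−ω₀ = (-0.02080000, 0.05440000, 0.22400000)
τ = I·(Δω/dt) + ω₀×(Iω₀) = (-0.0600, 0.1000, 0.1000)
v₁ − v₀ = (0.02000000, 0.12000000, -0.06800000)
applied force F = (0.5000, 3.0000, -1.7000)

F = (0.5000, 3.0000, -1.7000)
τ = (-0.0600, 0.1000, 0.1000)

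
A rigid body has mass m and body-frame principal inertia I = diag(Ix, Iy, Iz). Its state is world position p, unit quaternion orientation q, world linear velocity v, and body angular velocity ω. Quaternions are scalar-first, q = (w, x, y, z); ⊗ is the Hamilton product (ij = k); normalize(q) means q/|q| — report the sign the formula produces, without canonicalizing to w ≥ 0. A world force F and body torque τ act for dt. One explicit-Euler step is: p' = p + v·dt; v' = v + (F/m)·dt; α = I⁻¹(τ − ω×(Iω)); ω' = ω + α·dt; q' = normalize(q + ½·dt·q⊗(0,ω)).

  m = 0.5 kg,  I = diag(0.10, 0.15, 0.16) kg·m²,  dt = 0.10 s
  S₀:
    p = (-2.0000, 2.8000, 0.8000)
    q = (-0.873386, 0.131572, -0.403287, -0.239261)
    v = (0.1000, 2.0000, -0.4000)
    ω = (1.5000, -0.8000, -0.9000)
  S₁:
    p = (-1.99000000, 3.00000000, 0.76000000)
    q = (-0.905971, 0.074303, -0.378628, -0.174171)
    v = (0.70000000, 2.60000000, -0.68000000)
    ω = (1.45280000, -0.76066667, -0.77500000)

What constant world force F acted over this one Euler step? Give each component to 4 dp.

F = (3.0000, 3.0000, -1.4000)

Δv = v₁−v₀ = (0.60000000, 0.60000000, -0.28000000)
m·(v₁−v₀)/dt = (3.0000, 3.0000, -1.4000)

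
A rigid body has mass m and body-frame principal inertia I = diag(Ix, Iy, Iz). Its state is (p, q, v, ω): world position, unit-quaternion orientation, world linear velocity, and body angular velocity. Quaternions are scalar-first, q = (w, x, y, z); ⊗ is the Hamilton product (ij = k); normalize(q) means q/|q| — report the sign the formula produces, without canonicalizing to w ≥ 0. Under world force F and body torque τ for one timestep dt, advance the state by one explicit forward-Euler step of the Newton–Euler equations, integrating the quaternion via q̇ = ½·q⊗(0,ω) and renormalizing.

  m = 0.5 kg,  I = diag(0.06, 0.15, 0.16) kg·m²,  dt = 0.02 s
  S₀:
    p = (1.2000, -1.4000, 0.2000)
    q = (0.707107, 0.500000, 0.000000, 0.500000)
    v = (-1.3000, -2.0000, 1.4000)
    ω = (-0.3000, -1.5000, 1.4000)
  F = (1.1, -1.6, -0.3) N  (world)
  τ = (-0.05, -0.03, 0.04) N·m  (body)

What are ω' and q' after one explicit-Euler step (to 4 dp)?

ω' = (-0.3097, -1.5096, 1.3999)
q' = (0.7015, 0.5053, -0.0191, 0.5023)

precession coupling ω×(Iω) = (-0.0210, 0.0420, 0.0405)
α = I⁻¹(τ − ω×Iω) = (-0.4833, -0.4800, -0.0031)
new body rate ω' = (-0.3097, -1.5096, 1.3999)
q⊗(0,ω) = (-0.5500000, 0.5378679, -1.9106605, 0.2399498)
updated quaternion q' = (0.7015, 0.5053, -0.0191, 0.5023)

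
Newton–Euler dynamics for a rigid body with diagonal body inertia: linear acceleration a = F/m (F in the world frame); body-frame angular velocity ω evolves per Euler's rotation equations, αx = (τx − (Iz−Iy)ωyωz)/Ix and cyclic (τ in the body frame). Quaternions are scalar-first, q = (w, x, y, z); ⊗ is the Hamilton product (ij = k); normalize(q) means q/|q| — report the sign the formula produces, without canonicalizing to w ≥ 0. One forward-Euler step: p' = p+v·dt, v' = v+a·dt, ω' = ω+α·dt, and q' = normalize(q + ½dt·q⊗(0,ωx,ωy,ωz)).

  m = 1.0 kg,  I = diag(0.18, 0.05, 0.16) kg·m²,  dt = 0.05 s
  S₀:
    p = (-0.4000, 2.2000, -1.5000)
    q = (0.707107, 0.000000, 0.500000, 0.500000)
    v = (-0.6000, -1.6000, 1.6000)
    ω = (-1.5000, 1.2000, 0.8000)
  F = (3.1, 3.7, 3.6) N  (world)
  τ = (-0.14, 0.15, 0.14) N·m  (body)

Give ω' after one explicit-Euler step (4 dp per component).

ω' = (-1.5682, 1.3740, 0.7706)

gyro term ω×Iω = (0.1056, -0.0240, 0.2340)
(τ − ω×Iω)/I = (-1.3644, 3.4800, -0.5875)
new body rate ω' = (-1.5682, 1.3740, 0.7706)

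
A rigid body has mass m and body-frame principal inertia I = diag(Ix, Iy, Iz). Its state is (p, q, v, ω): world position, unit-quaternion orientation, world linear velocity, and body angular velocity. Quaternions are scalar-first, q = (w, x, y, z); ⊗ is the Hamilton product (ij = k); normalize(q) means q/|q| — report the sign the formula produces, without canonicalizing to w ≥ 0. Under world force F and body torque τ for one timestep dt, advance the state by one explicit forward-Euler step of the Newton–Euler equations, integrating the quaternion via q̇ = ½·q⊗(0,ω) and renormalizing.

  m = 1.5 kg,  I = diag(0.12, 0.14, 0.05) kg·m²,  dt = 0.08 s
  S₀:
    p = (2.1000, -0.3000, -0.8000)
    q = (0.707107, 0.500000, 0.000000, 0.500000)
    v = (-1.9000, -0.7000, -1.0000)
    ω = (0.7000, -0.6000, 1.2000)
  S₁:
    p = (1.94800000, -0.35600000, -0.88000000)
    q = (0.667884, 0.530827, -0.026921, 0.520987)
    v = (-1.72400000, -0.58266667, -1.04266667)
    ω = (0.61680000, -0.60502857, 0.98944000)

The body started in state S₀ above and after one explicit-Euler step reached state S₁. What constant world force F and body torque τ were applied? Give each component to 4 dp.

F = (3.3000, 2.2000, -0.8000)
τ = (-0.0600, 0.0500, -0.1400)

Δv = v₁−v₀ = (0.17600000, 0.11733333, -0.04266667)
F = m·Δv/dt = (3.3000, 2.2000, -0.8000)
ω₁ − ω₀ = (-0.08320000, -0.00502857, -0.21056000)
applied torque τ = (-0.0600, 0.0500, -0.1400)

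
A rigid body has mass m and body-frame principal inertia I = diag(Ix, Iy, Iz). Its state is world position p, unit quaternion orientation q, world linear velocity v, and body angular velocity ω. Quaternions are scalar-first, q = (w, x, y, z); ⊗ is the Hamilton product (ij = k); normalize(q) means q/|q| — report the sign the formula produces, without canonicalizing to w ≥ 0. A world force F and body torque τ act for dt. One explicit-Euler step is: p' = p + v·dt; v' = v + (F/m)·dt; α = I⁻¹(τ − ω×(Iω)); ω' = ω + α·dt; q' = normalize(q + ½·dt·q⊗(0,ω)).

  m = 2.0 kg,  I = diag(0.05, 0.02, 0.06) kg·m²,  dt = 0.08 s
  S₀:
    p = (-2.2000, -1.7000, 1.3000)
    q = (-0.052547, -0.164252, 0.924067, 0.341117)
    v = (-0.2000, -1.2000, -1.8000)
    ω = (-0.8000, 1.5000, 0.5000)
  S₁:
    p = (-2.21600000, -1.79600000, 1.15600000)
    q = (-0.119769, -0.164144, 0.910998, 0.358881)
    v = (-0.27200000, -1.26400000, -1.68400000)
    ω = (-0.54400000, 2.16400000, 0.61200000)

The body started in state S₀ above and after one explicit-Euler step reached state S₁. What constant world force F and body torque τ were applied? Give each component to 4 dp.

F = (-1.8000, -1.6000, 2.9000)
τ = (0.1900, 0.1700, 0.1200)

rate change Δω = (0.25600000, 0.66400000, 0.11200000)
ω₀×(Iω₀) = (0.0300, 0.0040, 0.0360)
applied torque τ = (0.1900, 0.1700, 0.1200)
Δv = v₁−v₀ = (-0.07200000, -0.06400000, 0.11600000)
F = m·Δv/dt = (-1.8000, -1.6000, 2.9000)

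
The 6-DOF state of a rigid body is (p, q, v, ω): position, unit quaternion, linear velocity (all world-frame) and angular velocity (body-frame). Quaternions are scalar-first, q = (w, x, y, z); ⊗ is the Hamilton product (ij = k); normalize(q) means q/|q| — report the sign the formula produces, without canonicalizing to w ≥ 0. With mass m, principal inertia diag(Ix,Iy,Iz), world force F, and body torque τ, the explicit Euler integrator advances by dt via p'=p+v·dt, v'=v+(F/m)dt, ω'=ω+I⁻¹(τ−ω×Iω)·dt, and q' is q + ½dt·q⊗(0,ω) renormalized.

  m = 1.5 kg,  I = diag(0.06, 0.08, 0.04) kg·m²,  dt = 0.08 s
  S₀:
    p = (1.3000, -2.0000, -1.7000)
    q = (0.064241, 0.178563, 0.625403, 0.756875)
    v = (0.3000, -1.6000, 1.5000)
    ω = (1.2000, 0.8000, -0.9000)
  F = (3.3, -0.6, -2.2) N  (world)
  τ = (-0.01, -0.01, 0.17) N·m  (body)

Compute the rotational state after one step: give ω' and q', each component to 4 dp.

precession coupling ω×(Iω) = (0.0288, -0.0216, 0.0192)
(τ − ω×Iω)/I = (-0.6467, 0.1450, 3.7700)
ω' = ω + α·dt = (1.1483, 0.8116, -0.5984)
Hamilton product q⊗(0,ω) = (-0.0334105, -1.0912735, 1.1203495, -0.6654501)
updated quaternion q' = (0.0628, 0.1346, 0.6687, 0.7286)

ω' = (1.1483, 0.8116, -0.5984)
q' = (0.0628, 0.1346, 0.6687, 0.7286)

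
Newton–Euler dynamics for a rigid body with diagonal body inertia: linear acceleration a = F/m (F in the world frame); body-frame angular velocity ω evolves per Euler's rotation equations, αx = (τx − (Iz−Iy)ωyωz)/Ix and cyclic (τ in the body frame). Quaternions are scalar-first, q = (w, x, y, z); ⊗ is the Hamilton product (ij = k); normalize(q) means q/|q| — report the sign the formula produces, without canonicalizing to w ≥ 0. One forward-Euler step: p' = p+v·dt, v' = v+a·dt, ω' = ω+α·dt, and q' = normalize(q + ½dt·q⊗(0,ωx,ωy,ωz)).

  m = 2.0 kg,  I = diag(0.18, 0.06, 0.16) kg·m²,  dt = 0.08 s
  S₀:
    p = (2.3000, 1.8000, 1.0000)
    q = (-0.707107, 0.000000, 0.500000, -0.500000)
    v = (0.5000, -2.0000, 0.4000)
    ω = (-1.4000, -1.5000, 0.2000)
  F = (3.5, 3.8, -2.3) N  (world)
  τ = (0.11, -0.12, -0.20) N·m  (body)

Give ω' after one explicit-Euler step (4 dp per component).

ω' = (-1.3378, -1.6525, 0.2260)

ω×(Iω) gyroscopic = (-0.0300, -0.0056, -0.2520)
(τ − ω×Iω)/I = (0.7778, -1.9067, 0.3250)
new body rate ω' = (-1.3378, -1.6525, 0.2260)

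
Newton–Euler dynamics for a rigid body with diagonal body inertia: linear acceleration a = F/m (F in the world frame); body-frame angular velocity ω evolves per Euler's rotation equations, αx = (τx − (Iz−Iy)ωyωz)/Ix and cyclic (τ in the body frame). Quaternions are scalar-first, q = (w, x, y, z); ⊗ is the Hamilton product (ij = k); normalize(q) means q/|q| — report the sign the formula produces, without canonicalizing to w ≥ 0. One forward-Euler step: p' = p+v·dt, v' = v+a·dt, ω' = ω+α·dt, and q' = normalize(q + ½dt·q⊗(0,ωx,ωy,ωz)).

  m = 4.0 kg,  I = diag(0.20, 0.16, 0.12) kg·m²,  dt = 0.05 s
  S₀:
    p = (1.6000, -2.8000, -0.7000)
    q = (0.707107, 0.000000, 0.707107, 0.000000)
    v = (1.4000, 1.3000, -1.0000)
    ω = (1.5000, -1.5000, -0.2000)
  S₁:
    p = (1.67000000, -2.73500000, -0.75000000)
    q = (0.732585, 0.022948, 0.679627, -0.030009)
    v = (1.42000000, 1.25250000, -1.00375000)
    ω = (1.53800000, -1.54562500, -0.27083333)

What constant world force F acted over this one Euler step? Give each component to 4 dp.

v₁ − v₀ = (0.02000000, -0.04750000, -0.00375000)
applied force F = (1.6000, -3.8000, -0.3000)

F = (1.6000, -3.8000, -0.3000)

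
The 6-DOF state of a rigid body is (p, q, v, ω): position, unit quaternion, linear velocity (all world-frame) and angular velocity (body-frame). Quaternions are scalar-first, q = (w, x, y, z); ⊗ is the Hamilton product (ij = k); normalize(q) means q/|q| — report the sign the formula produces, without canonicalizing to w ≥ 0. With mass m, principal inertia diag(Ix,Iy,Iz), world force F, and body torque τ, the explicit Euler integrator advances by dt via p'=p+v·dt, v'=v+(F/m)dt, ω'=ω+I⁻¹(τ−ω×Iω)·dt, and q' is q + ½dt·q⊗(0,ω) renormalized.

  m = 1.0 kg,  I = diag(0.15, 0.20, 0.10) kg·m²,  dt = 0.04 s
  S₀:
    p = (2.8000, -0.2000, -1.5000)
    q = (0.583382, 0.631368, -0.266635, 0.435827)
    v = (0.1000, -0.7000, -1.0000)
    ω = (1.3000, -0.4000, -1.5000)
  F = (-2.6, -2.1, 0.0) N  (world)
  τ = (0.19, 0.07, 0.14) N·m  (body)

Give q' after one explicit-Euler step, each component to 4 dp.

q' = (0.5774, 0.6575, -0.2408, 0.4199)

2q̇ = q⊗(0,ω) = (-0.2736919, 1.3326799, 1.2802743, -0.7809947)
q' = normalize(q + ½dt·q⊗(0,ω)) = (0.5774, 0.6575, -0.2408, 0.4199)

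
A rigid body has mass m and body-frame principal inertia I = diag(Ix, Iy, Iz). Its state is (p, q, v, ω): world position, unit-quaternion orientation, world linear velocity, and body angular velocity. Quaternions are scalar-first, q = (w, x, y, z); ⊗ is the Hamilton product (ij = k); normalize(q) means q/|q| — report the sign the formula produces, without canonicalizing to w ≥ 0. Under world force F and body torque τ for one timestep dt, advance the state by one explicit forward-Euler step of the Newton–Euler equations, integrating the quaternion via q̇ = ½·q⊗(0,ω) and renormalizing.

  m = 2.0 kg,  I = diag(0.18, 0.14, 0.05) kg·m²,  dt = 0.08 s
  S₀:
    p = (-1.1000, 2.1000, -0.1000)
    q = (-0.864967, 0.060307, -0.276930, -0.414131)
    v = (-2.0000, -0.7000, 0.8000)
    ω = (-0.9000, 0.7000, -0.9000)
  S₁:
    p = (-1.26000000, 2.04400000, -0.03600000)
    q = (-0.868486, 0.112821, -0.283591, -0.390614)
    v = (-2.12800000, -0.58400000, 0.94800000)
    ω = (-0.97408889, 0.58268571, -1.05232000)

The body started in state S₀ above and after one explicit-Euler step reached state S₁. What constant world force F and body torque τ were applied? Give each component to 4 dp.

velocity change Δv = (-0.12800000, 0.11600000, 0.14800000)
applied force F = (-3.2000, 2.9000, 3.7000)
rate change Δω = (-0.07408889, -0.11731429, -0.15232000)
applied torque τ = (-0.1100, -0.1000, -0.0700)

F = (-3.2000, 2.9000, 3.7000)
τ = (-0.1100, -0.1000, -0.0700)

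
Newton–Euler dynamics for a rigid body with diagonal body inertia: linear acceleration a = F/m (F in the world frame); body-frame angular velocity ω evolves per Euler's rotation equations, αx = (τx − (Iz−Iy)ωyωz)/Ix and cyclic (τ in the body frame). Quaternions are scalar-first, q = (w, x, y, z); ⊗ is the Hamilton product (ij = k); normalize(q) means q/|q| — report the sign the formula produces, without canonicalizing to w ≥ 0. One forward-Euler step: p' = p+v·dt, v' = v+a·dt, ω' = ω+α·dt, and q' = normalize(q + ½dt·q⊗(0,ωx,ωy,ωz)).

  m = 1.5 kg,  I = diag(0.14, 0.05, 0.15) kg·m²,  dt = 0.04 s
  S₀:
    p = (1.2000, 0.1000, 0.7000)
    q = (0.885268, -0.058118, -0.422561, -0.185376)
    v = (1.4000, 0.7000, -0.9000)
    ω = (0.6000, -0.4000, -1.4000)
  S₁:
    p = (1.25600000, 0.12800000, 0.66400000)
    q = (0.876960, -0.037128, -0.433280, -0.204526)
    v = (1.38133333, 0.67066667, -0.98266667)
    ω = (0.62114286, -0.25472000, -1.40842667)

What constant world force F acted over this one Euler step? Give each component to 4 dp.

F = (-0.7000, -1.1000, -3.1000)

velocity change Δv = (-0.01866667, -0.02933333, -0.08266667)
m·(v₁−v₀)/dt = (-0.7000, -1.1000, -3.1000)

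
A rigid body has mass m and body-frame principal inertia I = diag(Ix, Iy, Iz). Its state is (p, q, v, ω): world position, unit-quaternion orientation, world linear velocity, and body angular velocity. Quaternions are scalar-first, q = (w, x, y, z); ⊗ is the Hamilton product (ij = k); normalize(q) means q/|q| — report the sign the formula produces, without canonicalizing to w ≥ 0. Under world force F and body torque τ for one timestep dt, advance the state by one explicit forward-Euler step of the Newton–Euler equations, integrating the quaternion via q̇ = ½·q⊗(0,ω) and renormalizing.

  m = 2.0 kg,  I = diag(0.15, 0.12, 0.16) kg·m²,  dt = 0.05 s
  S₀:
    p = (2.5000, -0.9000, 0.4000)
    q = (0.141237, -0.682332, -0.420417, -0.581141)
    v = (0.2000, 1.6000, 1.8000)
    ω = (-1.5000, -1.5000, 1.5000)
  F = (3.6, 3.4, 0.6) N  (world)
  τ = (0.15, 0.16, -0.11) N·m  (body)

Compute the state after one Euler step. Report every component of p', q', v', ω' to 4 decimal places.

p' = (2.5100, -0.8200, 0.4900)
q' = (0.1214, -0.7237, -0.3775, -0.5648)
v' = (0.2900, 1.6850, 1.8150)
ω' = (-1.4200, -1.4427, 1.4867)

α = I⁻¹(τ − ω×Iω) = (1.6000, 1.1458, -0.2656)
new body rate ω' = (-1.4200, -1.4427, 1.4867)
2q̇ = q⊗(0,ω) = (-0.7824120, -1.7141925, 1.6833540, 0.6047280)
q + ½dt·q⊗(0,ω), renormalized = (0.1214, -0.7237, -0.3775, -0.5648)
p + v·dt = (2.5100, -0.8200, 0.4900)
v + (F/m)dt = (0.2900, 1.6850, 1.8150)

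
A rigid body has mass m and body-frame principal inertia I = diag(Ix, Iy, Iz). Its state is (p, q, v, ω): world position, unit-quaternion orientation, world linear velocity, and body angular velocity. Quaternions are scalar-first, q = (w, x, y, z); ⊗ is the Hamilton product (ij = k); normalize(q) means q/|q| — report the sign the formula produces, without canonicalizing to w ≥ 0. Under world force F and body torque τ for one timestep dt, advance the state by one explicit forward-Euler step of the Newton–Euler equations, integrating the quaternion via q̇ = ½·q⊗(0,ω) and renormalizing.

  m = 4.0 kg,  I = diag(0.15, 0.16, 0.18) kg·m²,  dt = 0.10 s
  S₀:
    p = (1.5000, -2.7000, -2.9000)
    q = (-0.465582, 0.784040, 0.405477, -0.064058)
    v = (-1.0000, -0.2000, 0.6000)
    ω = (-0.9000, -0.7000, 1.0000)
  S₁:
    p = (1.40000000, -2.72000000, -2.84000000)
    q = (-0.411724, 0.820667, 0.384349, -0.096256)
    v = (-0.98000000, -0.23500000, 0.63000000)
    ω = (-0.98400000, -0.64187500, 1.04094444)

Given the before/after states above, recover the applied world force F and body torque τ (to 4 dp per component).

F = (0.8000, -1.4000, 1.2000)
τ = (-0.1400, 0.1200, 0.0800)

rate change Δω = (-0.08400000, 0.05812500, 0.04094444)
gyro term ω₀×Iω₀ = (-0.0140, 0.0270, 0.0063)
I·α + gyro = (-0.1400, 0.1200, 0.0800)
velocity change Δv = (0.02000000, -0.03500000, 0.03000000)
m·(v₁−v₀)/dt = (0.8000, -1.4000, 1.2000)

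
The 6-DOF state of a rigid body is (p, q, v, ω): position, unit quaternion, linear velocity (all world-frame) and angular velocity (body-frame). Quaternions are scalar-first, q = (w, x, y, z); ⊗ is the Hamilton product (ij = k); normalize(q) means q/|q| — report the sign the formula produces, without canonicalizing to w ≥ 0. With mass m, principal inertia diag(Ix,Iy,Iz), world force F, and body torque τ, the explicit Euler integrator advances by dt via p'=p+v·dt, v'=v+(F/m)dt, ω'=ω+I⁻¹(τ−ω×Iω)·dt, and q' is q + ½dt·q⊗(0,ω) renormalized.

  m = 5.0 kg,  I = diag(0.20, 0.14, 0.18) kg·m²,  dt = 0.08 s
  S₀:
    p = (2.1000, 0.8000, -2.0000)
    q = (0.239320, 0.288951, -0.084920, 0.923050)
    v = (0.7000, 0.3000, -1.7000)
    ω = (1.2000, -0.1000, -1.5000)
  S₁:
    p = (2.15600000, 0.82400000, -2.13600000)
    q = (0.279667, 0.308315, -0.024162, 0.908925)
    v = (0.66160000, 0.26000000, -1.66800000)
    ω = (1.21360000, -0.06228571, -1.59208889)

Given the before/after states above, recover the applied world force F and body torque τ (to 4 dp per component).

v₁ − v₀ = (-0.03840000, -0.04000000, 0.03200000)
applied force F = (-2.4000, -2.5000, 2.0000)
Δω = ω₁−ω₀ = (0.01360000, 0.03771429, -0.09208889)
gyro term ω₀×Iω₀ = (0.0060, -0.0360, 0.0072)
applied torque τ = (0.0400, 0.0300, -0.2000)

F = (-2.4000, -2.5000, 2.0000)
τ = (0.0400, 0.0300, -0.2000)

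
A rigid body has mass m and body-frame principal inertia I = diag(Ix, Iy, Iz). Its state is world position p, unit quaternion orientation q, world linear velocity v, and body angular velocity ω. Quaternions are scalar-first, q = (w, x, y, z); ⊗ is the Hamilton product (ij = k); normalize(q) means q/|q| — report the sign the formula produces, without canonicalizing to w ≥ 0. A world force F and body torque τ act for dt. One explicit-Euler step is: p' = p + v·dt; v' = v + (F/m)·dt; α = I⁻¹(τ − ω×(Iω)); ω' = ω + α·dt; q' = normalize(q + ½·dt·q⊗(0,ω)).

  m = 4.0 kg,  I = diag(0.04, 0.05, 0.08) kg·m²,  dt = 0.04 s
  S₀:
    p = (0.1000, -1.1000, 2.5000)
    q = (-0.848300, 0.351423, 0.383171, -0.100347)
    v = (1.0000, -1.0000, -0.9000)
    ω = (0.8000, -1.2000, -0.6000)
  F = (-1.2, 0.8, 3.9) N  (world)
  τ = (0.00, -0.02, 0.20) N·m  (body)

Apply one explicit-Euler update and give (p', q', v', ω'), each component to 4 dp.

precession coupling ω×(Iω) = (0.0216, 0.0192, -0.0096)
(τ − ω×Iω)/I = (-0.5400, -0.7840, 2.6200)
ω' = ω + α·dt = (0.7784, -1.2314, -0.4952)
2q̇ = q⊗(0,ω) = (0.1184586, -1.0289590, 1.1485362, -0.2192644)
q + ½dt·q⊗(0,ω), renormalized = (-0.8455, 0.3307, 0.4059, -0.1047)
p + v·dt = (0.1400, -1.1400, 2.4640)
v + (F/m)dt = (0.9880, -0.9920, -0.8610)

p' = (0.1400, -1.1400, 2.4640)
q' = (-0.8455, 0.3307, 0.4059, -0.1047)
v' = (0.9880, -0.9920, -0.8610)
ω' = (0.7784, -1.2314, -0.4952)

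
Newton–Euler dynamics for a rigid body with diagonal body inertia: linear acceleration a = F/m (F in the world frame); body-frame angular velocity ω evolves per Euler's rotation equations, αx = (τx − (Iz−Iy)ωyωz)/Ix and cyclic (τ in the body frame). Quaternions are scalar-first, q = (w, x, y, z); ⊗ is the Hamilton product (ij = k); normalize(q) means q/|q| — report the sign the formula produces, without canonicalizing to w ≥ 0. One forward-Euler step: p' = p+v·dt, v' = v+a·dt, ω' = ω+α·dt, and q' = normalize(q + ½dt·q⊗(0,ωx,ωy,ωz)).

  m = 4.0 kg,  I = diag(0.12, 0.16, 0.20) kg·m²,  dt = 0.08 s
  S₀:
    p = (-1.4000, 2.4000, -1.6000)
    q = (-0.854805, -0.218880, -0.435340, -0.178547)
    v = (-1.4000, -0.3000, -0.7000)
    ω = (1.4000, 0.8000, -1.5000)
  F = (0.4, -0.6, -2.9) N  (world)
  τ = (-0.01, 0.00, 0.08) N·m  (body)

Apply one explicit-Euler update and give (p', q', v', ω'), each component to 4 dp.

ω×(Iω) gyroscopic = (-0.0480, 0.1680, 0.0448)
α = I⁻¹(τ − ω×Iω) = (0.3167, -1.0500, 0.1760)
new body rate ω' = (1.4253, 0.7160, -1.4859)
Hamilton product q⊗(0,ω) = (0.3868835, -0.4008794, -1.2621298, 1.7165795)
q' = normalize(q + ½dt·q⊗(0,ω)) = (-0.8361, -0.2340, -0.4840, -0.1095)
a = F/m = (0.1000, -0.1500, -0.7250)
p + v·dt = (-1.5120, 2.3760, -1.6560)
v' = v + a·dt = (-1.3920, -0.3120, -0.7580)

p' = (-1.5120, 2.3760, -1.6560)
q' = (-0.8361, -0.2340, -0.4840, -0.1095)
v' = (-1.3920, -0.3120, -0.7580)
ω' = (1.4253, 0.7160, -1.4859)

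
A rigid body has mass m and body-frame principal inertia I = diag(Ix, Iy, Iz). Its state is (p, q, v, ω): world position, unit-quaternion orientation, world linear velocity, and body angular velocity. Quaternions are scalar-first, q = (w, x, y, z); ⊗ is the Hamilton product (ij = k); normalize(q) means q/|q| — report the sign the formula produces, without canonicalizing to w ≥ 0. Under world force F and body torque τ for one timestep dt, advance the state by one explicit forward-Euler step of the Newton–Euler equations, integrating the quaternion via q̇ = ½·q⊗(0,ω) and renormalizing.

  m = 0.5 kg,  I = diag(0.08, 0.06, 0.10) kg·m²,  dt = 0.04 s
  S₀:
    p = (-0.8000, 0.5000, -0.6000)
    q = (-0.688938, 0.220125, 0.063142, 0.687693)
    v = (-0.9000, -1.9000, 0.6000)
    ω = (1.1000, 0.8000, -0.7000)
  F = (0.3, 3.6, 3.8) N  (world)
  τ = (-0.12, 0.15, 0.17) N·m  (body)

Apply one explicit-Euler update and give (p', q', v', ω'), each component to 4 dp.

p + v·dt = (-0.8360, 0.4240, -0.5760)
new velocity v' = (-0.8760, -1.6120, 0.9040)
gyro term ω×Iω = (-0.0224, 0.0154, -0.0176)
α = I⁻¹(τ − ω×Iω) = (-1.2200, 2.2433, 1.8760)
ω' = ω + α·dt = (1.0512, 0.8897, -0.6250)
2q̇ = q⊗(0,ω) = (0.1887340, -1.3521856, 0.3593994, 0.5889004)
q + ½dt·q⊗(0,ω), renormalized = (-0.6848, 0.1930, 0.0703, 0.6991)

p' = (-0.8360, 0.4240, -0.5760)
q' = (-0.6848, 0.1930, 0.0703, 0.6991)
v' = (-0.8760, -1.6120, 0.9040)
ω' = (1.0512, 0.8897, -0.6250)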